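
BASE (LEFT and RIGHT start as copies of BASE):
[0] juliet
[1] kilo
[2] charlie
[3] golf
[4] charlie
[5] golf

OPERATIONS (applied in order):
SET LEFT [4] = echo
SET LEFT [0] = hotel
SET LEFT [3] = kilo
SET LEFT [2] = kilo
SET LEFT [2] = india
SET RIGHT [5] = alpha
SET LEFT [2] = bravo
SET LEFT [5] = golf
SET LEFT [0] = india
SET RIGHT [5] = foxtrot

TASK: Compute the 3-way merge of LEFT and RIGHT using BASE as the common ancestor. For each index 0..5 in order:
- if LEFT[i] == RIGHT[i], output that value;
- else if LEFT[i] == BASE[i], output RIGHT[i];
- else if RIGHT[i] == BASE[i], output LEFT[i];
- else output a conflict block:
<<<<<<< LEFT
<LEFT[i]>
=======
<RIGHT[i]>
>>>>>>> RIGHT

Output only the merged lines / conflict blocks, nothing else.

Answer: india
kilo
bravo
kilo
echo
foxtrot

Derivation:
Final LEFT:  [india, kilo, bravo, kilo, echo, golf]
Final RIGHT: [juliet, kilo, charlie, golf, charlie, foxtrot]
i=0: L=india, R=juliet=BASE -> take LEFT -> india
i=1: L=kilo R=kilo -> agree -> kilo
i=2: L=bravo, R=charlie=BASE -> take LEFT -> bravo
i=3: L=kilo, R=golf=BASE -> take LEFT -> kilo
i=4: L=echo, R=charlie=BASE -> take LEFT -> echo
i=5: L=golf=BASE, R=foxtrot -> take RIGHT -> foxtrot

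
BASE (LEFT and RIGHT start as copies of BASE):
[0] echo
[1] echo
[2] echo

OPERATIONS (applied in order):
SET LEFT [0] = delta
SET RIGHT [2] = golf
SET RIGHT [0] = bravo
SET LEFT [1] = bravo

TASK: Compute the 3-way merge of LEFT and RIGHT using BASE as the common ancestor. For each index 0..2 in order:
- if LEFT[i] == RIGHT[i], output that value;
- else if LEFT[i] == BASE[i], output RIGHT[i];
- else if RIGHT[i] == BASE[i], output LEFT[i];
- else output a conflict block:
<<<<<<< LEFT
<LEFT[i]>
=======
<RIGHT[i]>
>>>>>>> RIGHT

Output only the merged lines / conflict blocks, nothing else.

Final LEFT:  [delta, bravo, echo]
Final RIGHT: [bravo, echo, golf]
i=0: BASE=echo L=delta R=bravo all differ -> CONFLICT
i=1: L=bravo, R=echo=BASE -> take LEFT -> bravo
i=2: L=echo=BASE, R=golf -> take RIGHT -> golf

Answer: <<<<<<< LEFT
delta
=======
bravo
>>>>>>> RIGHT
bravo
golf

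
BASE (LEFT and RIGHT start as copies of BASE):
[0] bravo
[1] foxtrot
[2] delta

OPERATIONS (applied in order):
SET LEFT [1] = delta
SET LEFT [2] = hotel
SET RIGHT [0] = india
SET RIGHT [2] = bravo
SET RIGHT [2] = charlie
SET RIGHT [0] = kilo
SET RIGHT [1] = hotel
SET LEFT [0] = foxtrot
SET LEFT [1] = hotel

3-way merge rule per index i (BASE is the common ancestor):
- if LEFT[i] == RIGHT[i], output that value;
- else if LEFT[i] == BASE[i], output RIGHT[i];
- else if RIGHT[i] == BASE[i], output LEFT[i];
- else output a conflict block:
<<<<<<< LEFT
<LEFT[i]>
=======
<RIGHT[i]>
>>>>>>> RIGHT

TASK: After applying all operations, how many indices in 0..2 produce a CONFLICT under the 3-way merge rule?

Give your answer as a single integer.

Final LEFT:  [foxtrot, hotel, hotel]
Final RIGHT: [kilo, hotel, charlie]
i=0: BASE=bravo L=foxtrot R=kilo all differ -> CONFLICT
i=1: L=hotel R=hotel -> agree -> hotel
i=2: BASE=delta L=hotel R=charlie all differ -> CONFLICT
Conflict count: 2

Answer: 2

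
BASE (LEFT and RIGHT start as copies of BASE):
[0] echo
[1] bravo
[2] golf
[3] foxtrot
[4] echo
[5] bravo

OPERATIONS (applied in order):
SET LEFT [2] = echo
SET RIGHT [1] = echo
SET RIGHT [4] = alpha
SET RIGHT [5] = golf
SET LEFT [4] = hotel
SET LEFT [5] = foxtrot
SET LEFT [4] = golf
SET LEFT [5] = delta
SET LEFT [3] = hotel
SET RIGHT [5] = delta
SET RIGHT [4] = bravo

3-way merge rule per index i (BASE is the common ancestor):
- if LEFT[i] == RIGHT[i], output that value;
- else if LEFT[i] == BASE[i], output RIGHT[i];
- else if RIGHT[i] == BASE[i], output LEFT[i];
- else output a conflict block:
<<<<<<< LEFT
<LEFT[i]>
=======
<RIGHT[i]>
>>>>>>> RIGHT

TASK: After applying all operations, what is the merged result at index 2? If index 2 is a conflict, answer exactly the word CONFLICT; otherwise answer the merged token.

Final LEFT:  [echo, bravo, echo, hotel, golf, delta]
Final RIGHT: [echo, echo, golf, foxtrot, bravo, delta]
i=0: L=echo R=echo -> agree -> echo
i=1: L=bravo=BASE, R=echo -> take RIGHT -> echo
i=2: L=echo, R=golf=BASE -> take LEFT -> echo
i=3: L=hotel, R=foxtrot=BASE -> take LEFT -> hotel
i=4: BASE=echo L=golf R=bravo all differ -> CONFLICT
i=5: L=delta R=delta -> agree -> delta
Index 2 -> echo

Answer: echo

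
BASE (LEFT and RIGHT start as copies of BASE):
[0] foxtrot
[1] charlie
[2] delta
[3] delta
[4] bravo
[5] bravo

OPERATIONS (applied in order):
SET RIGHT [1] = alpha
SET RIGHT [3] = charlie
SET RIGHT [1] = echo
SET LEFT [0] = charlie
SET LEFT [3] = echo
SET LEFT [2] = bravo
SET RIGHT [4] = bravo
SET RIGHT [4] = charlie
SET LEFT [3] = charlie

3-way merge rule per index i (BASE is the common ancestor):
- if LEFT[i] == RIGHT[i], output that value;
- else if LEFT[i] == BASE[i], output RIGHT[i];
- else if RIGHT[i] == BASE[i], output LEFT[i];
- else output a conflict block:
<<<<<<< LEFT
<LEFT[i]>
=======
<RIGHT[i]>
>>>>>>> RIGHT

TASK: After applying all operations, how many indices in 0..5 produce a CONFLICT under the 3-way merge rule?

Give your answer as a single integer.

Final LEFT:  [charlie, charlie, bravo, charlie, bravo, bravo]
Final RIGHT: [foxtrot, echo, delta, charlie, charlie, bravo]
i=0: L=charlie, R=foxtrot=BASE -> take LEFT -> charlie
i=1: L=charlie=BASE, R=echo -> take RIGHT -> echo
i=2: L=bravo, R=delta=BASE -> take LEFT -> bravo
i=3: L=charlie R=charlie -> agree -> charlie
i=4: L=bravo=BASE, R=charlie -> take RIGHT -> charlie
i=5: L=bravo R=bravo -> agree -> bravo
Conflict count: 0

Answer: 0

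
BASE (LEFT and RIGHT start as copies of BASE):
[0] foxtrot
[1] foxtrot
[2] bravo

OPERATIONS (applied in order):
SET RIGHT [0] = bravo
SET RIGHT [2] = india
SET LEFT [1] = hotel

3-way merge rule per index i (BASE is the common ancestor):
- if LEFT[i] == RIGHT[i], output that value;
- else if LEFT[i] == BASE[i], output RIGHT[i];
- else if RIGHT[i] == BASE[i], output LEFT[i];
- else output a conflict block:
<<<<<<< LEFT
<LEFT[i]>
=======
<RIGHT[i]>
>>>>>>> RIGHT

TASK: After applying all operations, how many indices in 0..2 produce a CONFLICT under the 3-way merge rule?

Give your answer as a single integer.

Final LEFT:  [foxtrot, hotel, bravo]
Final RIGHT: [bravo, foxtrot, india]
i=0: L=foxtrot=BASE, R=bravo -> take RIGHT -> bravo
i=1: L=hotel, R=foxtrot=BASE -> take LEFT -> hotel
i=2: L=bravo=BASE, R=india -> take RIGHT -> india
Conflict count: 0

Answer: 0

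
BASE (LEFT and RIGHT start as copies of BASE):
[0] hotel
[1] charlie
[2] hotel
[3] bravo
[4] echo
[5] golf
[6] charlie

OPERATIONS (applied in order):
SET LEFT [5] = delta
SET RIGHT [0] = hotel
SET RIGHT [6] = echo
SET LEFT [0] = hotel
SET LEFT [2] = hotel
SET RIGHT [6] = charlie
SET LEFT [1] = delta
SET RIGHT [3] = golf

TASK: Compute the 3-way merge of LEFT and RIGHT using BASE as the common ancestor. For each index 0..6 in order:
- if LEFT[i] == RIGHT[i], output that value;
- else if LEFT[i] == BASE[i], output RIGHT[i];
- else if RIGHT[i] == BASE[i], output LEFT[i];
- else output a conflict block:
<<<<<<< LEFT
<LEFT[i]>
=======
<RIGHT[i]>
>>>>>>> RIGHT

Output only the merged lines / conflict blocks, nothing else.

Final LEFT:  [hotel, delta, hotel, bravo, echo, delta, charlie]
Final RIGHT: [hotel, charlie, hotel, golf, echo, golf, charlie]
i=0: L=hotel R=hotel -> agree -> hotel
i=1: L=delta, R=charlie=BASE -> take LEFT -> delta
i=2: L=hotel R=hotel -> agree -> hotel
i=3: L=bravo=BASE, R=golf -> take RIGHT -> golf
i=4: L=echo R=echo -> agree -> echo
i=5: L=delta, R=golf=BASE -> take LEFT -> delta
i=6: L=charlie R=charlie -> agree -> charlie

Answer: hotel
delta
hotel
golf
echo
delta
charlie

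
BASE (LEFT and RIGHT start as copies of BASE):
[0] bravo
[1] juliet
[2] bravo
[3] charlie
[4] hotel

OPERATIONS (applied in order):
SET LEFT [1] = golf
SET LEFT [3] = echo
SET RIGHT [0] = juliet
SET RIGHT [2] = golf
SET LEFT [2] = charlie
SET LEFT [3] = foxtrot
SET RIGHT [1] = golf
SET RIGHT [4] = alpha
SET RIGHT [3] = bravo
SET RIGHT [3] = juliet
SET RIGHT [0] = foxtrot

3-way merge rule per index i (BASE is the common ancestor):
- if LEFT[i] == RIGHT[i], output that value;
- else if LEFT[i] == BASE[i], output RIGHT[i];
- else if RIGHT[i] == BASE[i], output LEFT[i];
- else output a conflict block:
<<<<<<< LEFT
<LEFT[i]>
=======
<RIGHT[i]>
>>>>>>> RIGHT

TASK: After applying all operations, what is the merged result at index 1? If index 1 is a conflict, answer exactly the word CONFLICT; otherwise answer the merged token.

Answer: golf

Derivation:
Final LEFT:  [bravo, golf, charlie, foxtrot, hotel]
Final RIGHT: [foxtrot, golf, golf, juliet, alpha]
i=0: L=bravo=BASE, R=foxtrot -> take RIGHT -> foxtrot
i=1: L=golf R=golf -> agree -> golf
i=2: BASE=bravo L=charlie R=golf all differ -> CONFLICT
i=3: BASE=charlie L=foxtrot R=juliet all differ -> CONFLICT
i=4: L=hotel=BASE, R=alpha -> take RIGHT -> alpha
Index 1 -> golf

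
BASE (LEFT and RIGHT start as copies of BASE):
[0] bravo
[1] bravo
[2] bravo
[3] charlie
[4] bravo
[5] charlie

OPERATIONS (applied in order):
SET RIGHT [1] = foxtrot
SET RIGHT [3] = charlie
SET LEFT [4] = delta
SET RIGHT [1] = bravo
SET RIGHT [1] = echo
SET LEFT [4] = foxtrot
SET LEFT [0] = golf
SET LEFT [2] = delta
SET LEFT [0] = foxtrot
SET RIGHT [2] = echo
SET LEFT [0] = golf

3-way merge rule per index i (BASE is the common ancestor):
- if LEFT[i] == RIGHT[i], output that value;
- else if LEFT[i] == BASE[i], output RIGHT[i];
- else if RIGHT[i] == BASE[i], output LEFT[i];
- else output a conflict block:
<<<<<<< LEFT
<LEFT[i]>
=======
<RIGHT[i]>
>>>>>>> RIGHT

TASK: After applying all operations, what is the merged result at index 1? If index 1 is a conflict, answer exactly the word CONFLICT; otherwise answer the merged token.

Final LEFT:  [golf, bravo, delta, charlie, foxtrot, charlie]
Final RIGHT: [bravo, echo, echo, charlie, bravo, charlie]
i=0: L=golf, R=bravo=BASE -> take LEFT -> golf
i=1: L=bravo=BASE, R=echo -> take RIGHT -> echo
i=2: BASE=bravo L=delta R=echo all differ -> CONFLICT
i=3: L=charlie R=charlie -> agree -> charlie
i=4: L=foxtrot, R=bravo=BASE -> take LEFT -> foxtrot
i=5: L=charlie R=charlie -> agree -> charlie
Index 1 -> echo

Answer: echo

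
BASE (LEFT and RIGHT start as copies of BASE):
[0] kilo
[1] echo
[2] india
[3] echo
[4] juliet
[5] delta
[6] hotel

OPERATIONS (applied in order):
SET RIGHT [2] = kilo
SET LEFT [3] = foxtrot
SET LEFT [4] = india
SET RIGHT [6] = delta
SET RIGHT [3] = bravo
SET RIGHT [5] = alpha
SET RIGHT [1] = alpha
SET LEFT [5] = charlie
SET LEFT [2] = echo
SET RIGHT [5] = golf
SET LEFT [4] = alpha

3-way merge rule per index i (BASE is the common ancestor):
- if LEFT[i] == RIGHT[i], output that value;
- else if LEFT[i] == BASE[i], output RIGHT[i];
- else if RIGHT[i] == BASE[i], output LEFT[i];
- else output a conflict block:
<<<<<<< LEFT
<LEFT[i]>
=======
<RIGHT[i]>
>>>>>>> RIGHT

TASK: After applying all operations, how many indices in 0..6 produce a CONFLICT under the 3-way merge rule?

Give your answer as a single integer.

Final LEFT:  [kilo, echo, echo, foxtrot, alpha, charlie, hotel]
Final RIGHT: [kilo, alpha, kilo, bravo, juliet, golf, delta]
i=0: L=kilo R=kilo -> agree -> kilo
i=1: L=echo=BASE, R=alpha -> take RIGHT -> alpha
i=2: BASE=india L=echo R=kilo all differ -> CONFLICT
i=3: BASE=echo L=foxtrot R=bravo all differ -> CONFLICT
i=4: L=alpha, R=juliet=BASE -> take LEFT -> alpha
i=5: BASE=delta L=charlie R=golf all differ -> CONFLICT
i=6: L=hotel=BASE, R=delta -> take RIGHT -> delta
Conflict count: 3

Answer: 3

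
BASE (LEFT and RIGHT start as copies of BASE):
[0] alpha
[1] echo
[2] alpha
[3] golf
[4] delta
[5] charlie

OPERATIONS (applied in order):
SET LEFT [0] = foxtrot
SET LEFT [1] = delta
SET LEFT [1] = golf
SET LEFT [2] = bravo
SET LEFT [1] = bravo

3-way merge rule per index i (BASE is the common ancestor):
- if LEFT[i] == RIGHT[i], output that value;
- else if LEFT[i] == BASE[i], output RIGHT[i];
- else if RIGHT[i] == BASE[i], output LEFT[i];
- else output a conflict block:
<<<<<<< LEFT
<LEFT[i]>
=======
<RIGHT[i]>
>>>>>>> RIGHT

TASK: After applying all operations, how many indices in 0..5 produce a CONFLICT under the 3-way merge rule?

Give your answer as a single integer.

Answer: 0

Derivation:
Final LEFT:  [foxtrot, bravo, bravo, golf, delta, charlie]
Final RIGHT: [alpha, echo, alpha, golf, delta, charlie]
i=0: L=foxtrot, R=alpha=BASE -> take LEFT -> foxtrot
i=1: L=bravo, R=echo=BASE -> take LEFT -> bravo
i=2: L=bravo, R=alpha=BASE -> take LEFT -> bravo
i=3: L=golf R=golf -> agree -> golf
i=4: L=delta R=delta -> agree -> delta
i=5: L=charlie R=charlie -> agree -> charlie
Conflict count: 0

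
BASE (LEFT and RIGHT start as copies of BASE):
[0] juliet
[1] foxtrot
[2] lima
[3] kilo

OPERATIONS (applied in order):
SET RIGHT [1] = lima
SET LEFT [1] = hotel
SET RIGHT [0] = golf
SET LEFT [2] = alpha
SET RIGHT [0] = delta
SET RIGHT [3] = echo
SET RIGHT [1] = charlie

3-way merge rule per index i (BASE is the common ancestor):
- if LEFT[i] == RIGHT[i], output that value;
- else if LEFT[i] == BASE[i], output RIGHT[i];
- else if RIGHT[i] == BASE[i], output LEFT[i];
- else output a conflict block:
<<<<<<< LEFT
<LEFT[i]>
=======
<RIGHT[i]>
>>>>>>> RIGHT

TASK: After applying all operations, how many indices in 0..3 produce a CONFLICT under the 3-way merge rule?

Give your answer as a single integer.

Answer: 1

Derivation:
Final LEFT:  [juliet, hotel, alpha, kilo]
Final RIGHT: [delta, charlie, lima, echo]
i=0: L=juliet=BASE, R=delta -> take RIGHT -> delta
i=1: BASE=foxtrot L=hotel R=charlie all differ -> CONFLICT
i=2: L=alpha, R=lima=BASE -> take LEFT -> alpha
i=3: L=kilo=BASE, R=echo -> take RIGHT -> echo
Conflict count: 1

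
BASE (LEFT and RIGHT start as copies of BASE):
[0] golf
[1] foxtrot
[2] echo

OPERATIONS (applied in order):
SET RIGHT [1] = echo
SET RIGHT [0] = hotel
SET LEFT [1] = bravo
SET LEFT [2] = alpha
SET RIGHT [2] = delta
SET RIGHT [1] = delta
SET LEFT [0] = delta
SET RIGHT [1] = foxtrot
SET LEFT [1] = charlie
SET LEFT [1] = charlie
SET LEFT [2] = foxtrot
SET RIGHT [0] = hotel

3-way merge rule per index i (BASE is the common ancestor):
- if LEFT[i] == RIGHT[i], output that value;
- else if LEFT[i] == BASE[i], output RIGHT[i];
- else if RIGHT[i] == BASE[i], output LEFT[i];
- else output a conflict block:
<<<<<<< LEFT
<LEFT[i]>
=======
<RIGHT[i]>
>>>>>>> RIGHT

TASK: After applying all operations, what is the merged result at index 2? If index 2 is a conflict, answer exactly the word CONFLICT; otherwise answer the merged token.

Final LEFT:  [delta, charlie, foxtrot]
Final RIGHT: [hotel, foxtrot, delta]
i=0: BASE=golf L=delta R=hotel all differ -> CONFLICT
i=1: L=charlie, R=foxtrot=BASE -> take LEFT -> charlie
i=2: BASE=echo L=foxtrot R=delta all differ -> CONFLICT
Index 2 -> CONFLICT

Answer: CONFLICT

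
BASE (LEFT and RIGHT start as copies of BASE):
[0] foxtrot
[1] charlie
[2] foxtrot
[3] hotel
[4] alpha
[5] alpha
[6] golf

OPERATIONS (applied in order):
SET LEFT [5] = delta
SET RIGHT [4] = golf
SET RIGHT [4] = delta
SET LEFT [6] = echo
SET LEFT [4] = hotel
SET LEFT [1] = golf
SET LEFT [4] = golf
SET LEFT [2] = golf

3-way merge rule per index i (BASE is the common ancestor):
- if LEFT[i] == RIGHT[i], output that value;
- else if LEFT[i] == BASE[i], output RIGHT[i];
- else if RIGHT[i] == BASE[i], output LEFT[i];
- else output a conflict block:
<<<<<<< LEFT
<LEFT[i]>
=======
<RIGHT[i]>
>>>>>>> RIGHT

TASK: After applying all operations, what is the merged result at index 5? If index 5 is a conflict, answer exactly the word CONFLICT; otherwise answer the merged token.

Answer: delta

Derivation:
Final LEFT:  [foxtrot, golf, golf, hotel, golf, delta, echo]
Final RIGHT: [foxtrot, charlie, foxtrot, hotel, delta, alpha, golf]
i=0: L=foxtrot R=foxtrot -> agree -> foxtrot
i=1: L=golf, R=charlie=BASE -> take LEFT -> golf
i=2: L=golf, R=foxtrot=BASE -> take LEFT -> golf
i=3: L=hotel R=hotel -> agree -> hotel
i=4: BASE=alpha L=golf R=delta all differ -> CONFLICT
i=5: L=delta, R=alpha=BASE -> take LEFT -> delta
i=6: L=echo, R=golf=BASE -> take LEFT -> echo
Index 5 -> delta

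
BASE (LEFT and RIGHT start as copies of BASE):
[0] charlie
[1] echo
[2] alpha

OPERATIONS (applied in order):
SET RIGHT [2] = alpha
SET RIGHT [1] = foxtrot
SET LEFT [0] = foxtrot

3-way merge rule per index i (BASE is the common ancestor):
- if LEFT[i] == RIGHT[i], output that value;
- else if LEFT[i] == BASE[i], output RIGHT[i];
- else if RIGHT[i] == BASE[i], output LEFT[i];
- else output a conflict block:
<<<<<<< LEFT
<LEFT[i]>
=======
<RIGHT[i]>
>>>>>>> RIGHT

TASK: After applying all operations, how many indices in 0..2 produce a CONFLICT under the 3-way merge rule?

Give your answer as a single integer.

Final LEFT:  [foxtrot, echo, alpha]
Final RIGHT: [charlie, foxtrot, alpha]
i=0: L=foxtrot, R=charlie=BASE -> take LEFT -> foxtrot
i=1: L=echo=BASE, R=foxtrot -> take RIGHT -> foxtrot
i=2: L=alpha R=alpha -> agree -> alpha
Conflict count: 0

Answer: 0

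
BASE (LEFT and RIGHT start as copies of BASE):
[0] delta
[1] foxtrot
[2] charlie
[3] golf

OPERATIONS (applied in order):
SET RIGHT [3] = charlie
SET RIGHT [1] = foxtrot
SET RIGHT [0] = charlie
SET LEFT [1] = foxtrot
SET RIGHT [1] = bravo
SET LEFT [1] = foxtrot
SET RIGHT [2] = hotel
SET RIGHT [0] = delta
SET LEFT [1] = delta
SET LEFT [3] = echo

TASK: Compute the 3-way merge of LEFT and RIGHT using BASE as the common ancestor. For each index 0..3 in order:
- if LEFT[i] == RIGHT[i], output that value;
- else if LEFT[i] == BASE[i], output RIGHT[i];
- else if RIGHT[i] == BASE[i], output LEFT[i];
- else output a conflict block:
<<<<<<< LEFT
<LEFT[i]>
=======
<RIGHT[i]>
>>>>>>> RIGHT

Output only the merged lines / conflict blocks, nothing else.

Final LEFT:  [delta, delta, charlie, echo]
Final RIGHT: [delta, bravo, hotel, charlie]
i=0: L=delta R=delta -> agree -> delta
i=1: BASE=foxtrot L=delta R=bravo all differ -> CONFLICT
i=2: L=charlie=BASE, R=hotel -> take RIGHT -> hotel
i=3: BASE=golf L=echo R=charlie all differ -> CONFLICT

Answer: delta
<<<<<<< LEFT
delta
=======
bravo
>>>>>>> RIGHT
hotel
<<<<<<< LEFT
echo
=======
charlie
>>>>>>> RIGHT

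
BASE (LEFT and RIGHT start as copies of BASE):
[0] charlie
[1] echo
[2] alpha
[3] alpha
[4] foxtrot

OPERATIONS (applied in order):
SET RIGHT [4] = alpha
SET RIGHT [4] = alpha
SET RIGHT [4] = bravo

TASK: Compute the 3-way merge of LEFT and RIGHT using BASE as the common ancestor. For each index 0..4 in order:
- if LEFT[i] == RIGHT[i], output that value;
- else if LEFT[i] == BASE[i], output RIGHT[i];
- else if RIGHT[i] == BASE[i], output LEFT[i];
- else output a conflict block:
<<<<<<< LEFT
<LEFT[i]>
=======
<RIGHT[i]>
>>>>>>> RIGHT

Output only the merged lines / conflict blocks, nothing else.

Final LEFT:  [charlie, echo, alpha, alpha, foxtrot]
Final RIGHT: [charlie, echo, alpha, alpha, bravo]
i=0: L=charlie R=charlie -> agree -> charlie
i=1: L=echo R=echo -> agree -> echo
i=2: L=alpha R=alpha -> agree -> alpha
i=3: L=alpha R=alpha -> agree -> alpha
i=4: L=foxtrot=BASE, R=bravo -> take RIGHT -> bravo

Answer: charlie
echo
alpha
alpha
bravo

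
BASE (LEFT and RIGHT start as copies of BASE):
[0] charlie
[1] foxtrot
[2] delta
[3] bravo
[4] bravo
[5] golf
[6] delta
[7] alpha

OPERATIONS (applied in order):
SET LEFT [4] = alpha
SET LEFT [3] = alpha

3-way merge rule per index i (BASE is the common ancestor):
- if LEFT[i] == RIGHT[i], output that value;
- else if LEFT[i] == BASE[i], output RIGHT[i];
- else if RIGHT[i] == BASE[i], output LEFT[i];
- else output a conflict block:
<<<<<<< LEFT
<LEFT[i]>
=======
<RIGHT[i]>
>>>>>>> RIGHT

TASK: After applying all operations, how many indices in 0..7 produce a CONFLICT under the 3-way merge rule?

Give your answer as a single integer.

Final LEFT:  [charlie, foxtrot, delta, alpha, alpha, golf, delta, alpha]
Final RIGHT: [charlie, foxtrot, delta, bravo, bravo, golf, delta, alpha]
i=0: L=charlie R=charlie -> agree -> charlie
i=1: L=foxtrot R=foxtrot -> agree -> foxtrot
i=2: L=delta R=delta -> agree -> delta
i=3: L=alpha, R=bravo=BASE -> take LEFT -> alpha
i=4: L=alpha, R=bravo=BASE -> take LEFT -> alpha
i=5: L=golf R=golf -> agree -> golf
i=6: L=delta R=delta -> agree -> delta
i=7: L=alpha R=alpha -> agree -> alpha
Conflict count: 0

Answer: 0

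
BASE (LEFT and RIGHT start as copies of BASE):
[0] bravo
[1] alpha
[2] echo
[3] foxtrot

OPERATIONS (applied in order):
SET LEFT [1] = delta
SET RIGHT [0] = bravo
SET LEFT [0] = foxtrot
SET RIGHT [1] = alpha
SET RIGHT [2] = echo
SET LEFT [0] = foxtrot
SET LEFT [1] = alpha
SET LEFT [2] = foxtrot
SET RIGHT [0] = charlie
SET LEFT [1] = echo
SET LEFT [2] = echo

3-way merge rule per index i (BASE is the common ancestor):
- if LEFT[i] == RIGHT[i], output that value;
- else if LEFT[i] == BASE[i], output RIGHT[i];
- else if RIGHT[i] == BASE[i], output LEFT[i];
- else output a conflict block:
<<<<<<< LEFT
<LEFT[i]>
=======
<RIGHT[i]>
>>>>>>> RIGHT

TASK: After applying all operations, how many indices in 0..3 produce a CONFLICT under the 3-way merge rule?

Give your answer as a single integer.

Answer: 1

Derivation:
Final LEFT:  [foxtrot, echo, echo, foxtrot]
Final RIGHT: [charlie, alpha, echo, foxtrot]
i=0: BASE=bravo L=foxtrot R=charlie all differ -> CONFLICT
i=1: L=echo, R=alpha=BASE -> take LEFT -> echo
i=2: L=echo R=echo -> agree -> echo
i=3: L=foxtrot R=foxtrot -> agree -> foxtrot
Conflict count: 1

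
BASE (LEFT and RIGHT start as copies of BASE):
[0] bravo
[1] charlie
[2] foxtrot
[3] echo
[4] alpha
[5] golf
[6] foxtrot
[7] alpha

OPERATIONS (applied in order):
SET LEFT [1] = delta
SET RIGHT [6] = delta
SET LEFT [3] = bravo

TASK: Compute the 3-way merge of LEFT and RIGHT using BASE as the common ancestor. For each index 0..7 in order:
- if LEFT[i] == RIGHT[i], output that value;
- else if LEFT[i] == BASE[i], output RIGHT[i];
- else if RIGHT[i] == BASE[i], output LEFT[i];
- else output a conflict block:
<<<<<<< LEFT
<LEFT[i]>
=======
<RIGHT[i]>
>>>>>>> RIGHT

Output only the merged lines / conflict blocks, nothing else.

Answer: bravo
delta
foxtrot
bravo
alpha
golf
delta
alpha

Derivation:
Final LEFT:  [bravo, delta, foxtrot, bravo, alpha, golf, foxtrot, alpha]
Final RIGHT: [bravo, charlie, foxtrot, echo, alpha, golf, delta, alpha]
i=0: L=bravo R=bravo -> agree -> bravo
i=1: L=delta, R=charlie=BASE -> take LEFT -> delta
i=2: L=foxtrot R=foxtrot -> agree -> foxtrot
i=3: L=bravo, R=echo=BASE -> take LEFT -> bravo
i=4: L=alpha R=alpha -> agree -> alpha
i=5: L=golf R=golf -> agree -> golf
i=6: L=foxtrot=BASE, R=delta -> take RIGHT -> delta
i=7: L=alpha R=alpha -> agree -> alpha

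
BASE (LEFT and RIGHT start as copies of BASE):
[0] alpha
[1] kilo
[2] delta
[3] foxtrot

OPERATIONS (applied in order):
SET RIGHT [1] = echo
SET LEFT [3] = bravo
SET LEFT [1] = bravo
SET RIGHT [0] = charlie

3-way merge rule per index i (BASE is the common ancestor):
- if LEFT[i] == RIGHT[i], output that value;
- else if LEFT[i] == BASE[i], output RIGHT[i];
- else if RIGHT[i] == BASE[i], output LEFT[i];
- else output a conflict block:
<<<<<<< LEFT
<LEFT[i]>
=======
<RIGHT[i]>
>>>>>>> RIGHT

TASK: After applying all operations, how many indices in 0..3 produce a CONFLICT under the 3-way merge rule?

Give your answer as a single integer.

Final LEFT:  [alpha, bravo, delta, bravo]
Final RIGHT: [charlie, echo, delta, foxtrot]
i=0: L=alpha=BASE, R=charlie -> take RIGHT -> charlie
i=1: BASE=kilo L=bravo R=echo all differ -> CONFLICT
i=2: L=delta R=delta -> agree -> delta
i=3: L=bravo, R=foxtrot=BASE -> take LEFT -> bravo
Conflict count: 1

Answer: 1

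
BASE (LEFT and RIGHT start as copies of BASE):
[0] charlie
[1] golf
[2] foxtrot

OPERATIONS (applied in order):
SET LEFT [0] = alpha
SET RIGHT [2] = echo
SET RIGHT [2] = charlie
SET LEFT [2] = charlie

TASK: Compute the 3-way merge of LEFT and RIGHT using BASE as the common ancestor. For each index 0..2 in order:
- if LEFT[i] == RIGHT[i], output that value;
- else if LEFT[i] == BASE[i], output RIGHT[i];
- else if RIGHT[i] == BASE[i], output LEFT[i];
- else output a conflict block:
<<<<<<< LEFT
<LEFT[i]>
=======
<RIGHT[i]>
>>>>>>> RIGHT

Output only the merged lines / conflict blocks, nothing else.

Final LEFT:  [alpha, golf, charlie]
Final RIGHT: [charlie, golf, charlie]
i=0: L=alpha, R=charlie=BASE -> take LEFT -> alpha
i=1: L=golf R=golf -> agree -> golf
i=2: L=charlie R=charlie -> agree -> charlie

Answer: alpha
golf
charlie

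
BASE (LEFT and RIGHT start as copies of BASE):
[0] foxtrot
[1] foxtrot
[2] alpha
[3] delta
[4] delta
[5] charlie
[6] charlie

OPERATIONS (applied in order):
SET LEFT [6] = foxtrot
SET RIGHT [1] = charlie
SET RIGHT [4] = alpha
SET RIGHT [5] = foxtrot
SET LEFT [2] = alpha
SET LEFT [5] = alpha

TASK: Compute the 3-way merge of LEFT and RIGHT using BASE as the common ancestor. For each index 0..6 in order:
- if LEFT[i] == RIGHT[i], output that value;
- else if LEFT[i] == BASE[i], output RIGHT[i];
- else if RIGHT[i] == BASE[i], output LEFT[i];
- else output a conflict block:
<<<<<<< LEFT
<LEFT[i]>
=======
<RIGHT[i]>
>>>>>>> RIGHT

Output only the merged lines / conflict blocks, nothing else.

Final LEFT:  [foxtrot, foxtrot, alpha, delta, delta, alpha, foxtrot]
Final RIGHT: [foxtrot, charlie, alpha, delta, alpha, foxtrot, charlie]
i=0: L=foxtrot R=foxtrot -> agree -> foxtrot
i=1: L=foxtrot=BASE, R=charlie -> take RIGHT -> charlie
i=2: L=alpha R=alpha -> agree -> alpha
i=3: L=delta R=delta -> agree -> delta
i=4: L=delta=BASE, R=alpha -> take RIGHT -> alpha
i=5: BASE=charlie L=alpha R=foxtrot all differ -> CONFLICT
i=6: L=foxtrot, R=charlie=BASE -> take LEFT -> foxtrot

Answer: foxtrot
charlie
alpha
delta
alpha
<<<<<<< LEFT
alpha
=======
foxtrot
>>>>>>> RIGHT
foxtrot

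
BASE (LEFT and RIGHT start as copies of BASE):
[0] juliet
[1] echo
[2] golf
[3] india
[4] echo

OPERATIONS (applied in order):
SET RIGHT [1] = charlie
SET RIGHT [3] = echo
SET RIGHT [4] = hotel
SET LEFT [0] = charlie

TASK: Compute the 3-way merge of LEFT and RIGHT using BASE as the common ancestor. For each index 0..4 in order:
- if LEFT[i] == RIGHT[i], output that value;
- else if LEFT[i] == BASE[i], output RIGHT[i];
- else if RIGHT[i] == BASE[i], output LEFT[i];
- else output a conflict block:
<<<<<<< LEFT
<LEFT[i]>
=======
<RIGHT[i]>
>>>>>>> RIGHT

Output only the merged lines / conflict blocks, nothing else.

Final LEFT:  [charlie, echo, golf, india, echo]
Final RIGHT: [juliet, charlie, golf, echo, hotel]
i=0: L=charlie, R=juliet=BASE -> take LEFT -> charlie
i=1: L=echo=BASE, R=charlie -> take RIGHT -> charlie
i=2: L=golf R=golf -> agree -> golf
i=3: L=india=BASE, R=echo -> take RIGHT -> echo
i=4: L=echo=BASE, R=hotel -> take RIGHT -> hotel

Answer: charlie
charlie
golf
echo
hotel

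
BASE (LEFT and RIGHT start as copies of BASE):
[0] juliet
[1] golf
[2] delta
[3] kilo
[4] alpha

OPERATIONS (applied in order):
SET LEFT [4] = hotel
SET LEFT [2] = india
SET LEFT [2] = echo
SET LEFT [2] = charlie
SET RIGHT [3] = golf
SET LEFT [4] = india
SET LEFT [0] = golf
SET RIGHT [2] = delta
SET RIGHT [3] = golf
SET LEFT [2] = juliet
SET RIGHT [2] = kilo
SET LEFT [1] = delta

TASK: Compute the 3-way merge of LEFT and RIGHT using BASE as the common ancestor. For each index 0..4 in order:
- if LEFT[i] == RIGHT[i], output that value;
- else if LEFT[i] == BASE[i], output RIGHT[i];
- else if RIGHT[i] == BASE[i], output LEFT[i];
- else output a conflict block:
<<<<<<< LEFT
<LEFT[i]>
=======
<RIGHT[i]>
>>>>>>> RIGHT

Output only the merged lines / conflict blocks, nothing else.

Final LEFT:  [golf, delta, juliet, kilo, india]
Final RIGHT: [juliet, golf, kilo, golf, alpha]
i=0: L=golf, R=juliet=BASE -> take LEFT -> golf
i=1: L=delta, R=golf=BASE -> take LEFT -> delta
i=2: BASE=delta L=juliet R=kilo all differ -> CONFLICT
i=3: L=kilo=BASE, R=golf -> take RIGHT -> golf
i=4: L=india, R=alpha=BASE -> take LEFT -> india

Answer: golf
delta
<<<<<<< LEFT
juliet
=======
kilo
>>>>>>> RIGHT
golf
india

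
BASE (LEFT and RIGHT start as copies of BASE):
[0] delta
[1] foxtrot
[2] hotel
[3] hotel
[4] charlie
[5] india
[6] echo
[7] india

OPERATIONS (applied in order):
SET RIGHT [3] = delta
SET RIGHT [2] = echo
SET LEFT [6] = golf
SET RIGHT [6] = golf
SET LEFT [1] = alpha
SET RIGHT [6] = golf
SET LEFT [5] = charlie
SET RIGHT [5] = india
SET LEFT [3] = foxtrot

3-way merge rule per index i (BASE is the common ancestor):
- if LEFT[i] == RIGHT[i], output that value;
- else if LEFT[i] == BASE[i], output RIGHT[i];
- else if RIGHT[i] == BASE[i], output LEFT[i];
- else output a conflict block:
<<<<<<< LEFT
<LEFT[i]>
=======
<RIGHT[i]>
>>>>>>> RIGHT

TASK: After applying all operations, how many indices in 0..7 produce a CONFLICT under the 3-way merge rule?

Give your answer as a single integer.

Answer: 1

Derivation:
Final LEFT:  [delta, alpha, hotel, foxtrot, charlie, charlie, golf, india]
Final RIGHT: [delta, foxtrot, echo, delta, charlie, india, golf, india]
i=0: L=delta R=delta -> agree -> delta
i=1: L=alpha, R=foxtrot=BASE -> take LEFT -> alpha
i=2: L=hotel=BASE, R=echo -> take RIGHT -> echo
i=3: BASE=hotel L=foxtrot R=delta all differ -> CONFLICT
i=4: L=charlie R=charlie -> agree -> charlie
i=5: L=charlie, R=india=BASE -> take LEFT -> charlie
i=6: L=golf R=golf -> agree -> golf
i=7: L=india R=india -> agree -> india
Conflict count: 1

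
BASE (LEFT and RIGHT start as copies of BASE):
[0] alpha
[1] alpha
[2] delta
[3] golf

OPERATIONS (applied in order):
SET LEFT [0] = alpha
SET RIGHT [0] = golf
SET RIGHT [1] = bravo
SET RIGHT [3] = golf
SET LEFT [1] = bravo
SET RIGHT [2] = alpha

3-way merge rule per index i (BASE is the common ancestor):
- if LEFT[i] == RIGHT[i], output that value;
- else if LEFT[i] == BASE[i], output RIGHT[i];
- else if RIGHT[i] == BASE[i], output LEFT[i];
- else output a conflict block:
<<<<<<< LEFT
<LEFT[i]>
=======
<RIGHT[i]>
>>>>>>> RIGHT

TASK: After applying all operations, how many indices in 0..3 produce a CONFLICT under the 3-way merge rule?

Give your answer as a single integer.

Final LEFT:  [alpha, bravo, delta, golf]
Final RIGHT: [golf, bravo, alpha, golf]
i=0: L=alpha=BASE, R=golf -> take RIGHT -> golf
i=1: L=bravo R=bravo -> agree -> bravo
i=2: L=delta=BASE, R=alpha -> take RIGHT -> alpha
i=3: L=golf R=golf -> agree -> golf
Conflict count: 0

Answer: 0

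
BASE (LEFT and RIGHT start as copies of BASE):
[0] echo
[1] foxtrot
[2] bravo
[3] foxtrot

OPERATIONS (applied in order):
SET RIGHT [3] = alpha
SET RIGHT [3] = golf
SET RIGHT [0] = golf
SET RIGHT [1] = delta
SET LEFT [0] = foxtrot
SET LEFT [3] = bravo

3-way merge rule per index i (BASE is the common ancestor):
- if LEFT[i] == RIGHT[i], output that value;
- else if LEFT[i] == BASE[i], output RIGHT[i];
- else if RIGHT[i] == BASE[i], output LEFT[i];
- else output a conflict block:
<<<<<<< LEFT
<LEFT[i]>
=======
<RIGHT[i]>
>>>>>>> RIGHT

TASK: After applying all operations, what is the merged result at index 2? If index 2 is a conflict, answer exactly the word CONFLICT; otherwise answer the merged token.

Final LEFT:  [foxtrot, foxtrot, bravo, bravo]
Final RIGHT: [golf, delta, bravo, golf]
i=0: BASE=echo L=foxtrot R=golf all differ -> CONFLICT
i=1: L=foxtrot=BASE, R=delta -> take RIGHT -> delta
i=2: L=bravo R=bravo -> agree -> bravo
i=3: BASE=foxtrot L=bravo R=golf all differ -> CONFLICT
Index 2 -> bravo

Answer: bravo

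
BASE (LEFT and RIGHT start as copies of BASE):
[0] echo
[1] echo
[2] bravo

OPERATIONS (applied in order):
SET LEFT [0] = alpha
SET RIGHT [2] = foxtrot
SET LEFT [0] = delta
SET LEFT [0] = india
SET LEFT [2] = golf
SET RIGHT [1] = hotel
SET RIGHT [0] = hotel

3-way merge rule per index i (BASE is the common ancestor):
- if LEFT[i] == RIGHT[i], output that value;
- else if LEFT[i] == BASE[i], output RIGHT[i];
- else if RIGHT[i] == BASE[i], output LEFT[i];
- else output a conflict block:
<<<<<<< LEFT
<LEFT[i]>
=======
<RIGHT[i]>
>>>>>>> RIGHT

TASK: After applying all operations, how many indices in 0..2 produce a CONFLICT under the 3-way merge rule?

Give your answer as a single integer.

Answer: 2

Derivation:
Final LEFT:  [india, echo, golf]
Final RIGHT: [hotel, hotel, foxtrot]
i=0: BASE=echo L=india R=hotel all differ -> CONFLICT
i=1: L=echo=BASE, R=hotel -> take RIGHT -> hotel
i=2: BASE=bravo L=golf R=foxtrot all differ -> CONFLICT
Conflict count: 2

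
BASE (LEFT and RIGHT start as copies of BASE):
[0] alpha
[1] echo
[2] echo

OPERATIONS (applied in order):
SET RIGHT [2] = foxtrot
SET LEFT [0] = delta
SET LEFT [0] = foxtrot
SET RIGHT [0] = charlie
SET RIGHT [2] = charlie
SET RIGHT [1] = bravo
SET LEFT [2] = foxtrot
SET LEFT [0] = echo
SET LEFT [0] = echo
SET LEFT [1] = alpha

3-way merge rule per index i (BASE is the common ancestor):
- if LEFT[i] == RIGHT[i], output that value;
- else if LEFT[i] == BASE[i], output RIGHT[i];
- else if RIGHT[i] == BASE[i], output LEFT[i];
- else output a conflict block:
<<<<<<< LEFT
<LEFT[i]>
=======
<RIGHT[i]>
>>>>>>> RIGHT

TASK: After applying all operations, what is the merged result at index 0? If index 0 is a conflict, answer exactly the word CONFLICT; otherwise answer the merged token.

Final LEFT:  [echo, alpha, foxtrot]
Final RIGHT: [charlie, bravo, charlie]
i=0: BASE=alpha L=echo R=charlie all differ -> CONFLICT
i=1: BASE=echo L=alpha R=bravo all differ -> CONFLICT
i=2: BASE=echo L=foxtrot R=charlie all differ -> CONFLICT
Index 0 -> CONFLICT

Answer: CONFLICT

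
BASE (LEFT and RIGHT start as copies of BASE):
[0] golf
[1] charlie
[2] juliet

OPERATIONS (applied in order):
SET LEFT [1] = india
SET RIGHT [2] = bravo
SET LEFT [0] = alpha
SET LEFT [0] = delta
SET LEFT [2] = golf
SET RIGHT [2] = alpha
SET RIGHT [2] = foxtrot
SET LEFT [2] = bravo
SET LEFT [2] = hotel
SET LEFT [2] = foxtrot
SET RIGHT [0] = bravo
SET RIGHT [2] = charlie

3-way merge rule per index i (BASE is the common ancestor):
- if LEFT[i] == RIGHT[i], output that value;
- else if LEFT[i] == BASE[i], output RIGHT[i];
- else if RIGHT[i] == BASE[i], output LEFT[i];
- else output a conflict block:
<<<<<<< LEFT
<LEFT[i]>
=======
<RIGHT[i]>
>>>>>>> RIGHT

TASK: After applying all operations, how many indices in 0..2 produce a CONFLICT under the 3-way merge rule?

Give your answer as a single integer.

Final LEFT:  [delta, india, foxtrot]
Final RIGHT: [bravo, charlie, charlie]
i=0: BASE=golf L=delta R=bravo all differ -> CONFLICT
i=1: L=india, R=charlie=BASE -> take LEFT -> india
i=2: BASE=juliet L=foxtrot R=charlie all differ -> CONFLICT
Conflict count: 2

Answer: 2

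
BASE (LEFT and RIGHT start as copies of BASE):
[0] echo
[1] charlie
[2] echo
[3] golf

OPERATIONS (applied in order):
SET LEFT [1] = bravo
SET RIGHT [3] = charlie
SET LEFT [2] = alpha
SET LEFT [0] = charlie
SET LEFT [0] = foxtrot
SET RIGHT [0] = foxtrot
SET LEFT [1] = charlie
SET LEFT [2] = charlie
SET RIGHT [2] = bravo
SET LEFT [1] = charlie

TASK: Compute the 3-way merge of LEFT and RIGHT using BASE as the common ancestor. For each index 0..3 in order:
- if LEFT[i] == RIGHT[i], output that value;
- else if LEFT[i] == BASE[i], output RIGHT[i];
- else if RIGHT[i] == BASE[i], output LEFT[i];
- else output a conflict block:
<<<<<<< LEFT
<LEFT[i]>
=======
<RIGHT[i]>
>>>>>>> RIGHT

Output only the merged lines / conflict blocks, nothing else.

Final LEFT:  [foxtrot, charlie, charlie, golf]
Final RIGHT: [foxtrot, charlie, bravo, charlie]
i=0: L=foxtrot R=foxtrot -> agree -> foxtrot
i=1: L=charlie R=charlie -> agree -> charlie
i=2: BASE=echo L=charlie R=bravo all differ -> CONFLICT
i=3: L=golf=BASE, R=charlie -> take RIGHT -> charlie

Answer: foxtrot
charlie
<<<<<<< LEFT
charlie
=======
bravo
>>>>>>> RIGHT
charlie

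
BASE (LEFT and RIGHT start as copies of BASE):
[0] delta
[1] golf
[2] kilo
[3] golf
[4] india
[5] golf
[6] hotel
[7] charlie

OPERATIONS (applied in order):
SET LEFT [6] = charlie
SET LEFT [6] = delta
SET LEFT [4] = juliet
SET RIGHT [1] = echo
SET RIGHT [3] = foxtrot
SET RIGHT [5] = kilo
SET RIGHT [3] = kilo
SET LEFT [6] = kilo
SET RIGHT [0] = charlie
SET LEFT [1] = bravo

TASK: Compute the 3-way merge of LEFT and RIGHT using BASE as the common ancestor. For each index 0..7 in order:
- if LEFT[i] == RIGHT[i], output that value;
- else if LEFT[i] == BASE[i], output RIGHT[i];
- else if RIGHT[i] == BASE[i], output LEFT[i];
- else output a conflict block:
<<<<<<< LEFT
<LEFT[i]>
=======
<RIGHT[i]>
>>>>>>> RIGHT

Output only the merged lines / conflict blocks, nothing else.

Final LEFT:  [delta, bravo, kilo, golf, juliet, golf, kilo, charlie]
Final RIGHT: [charlie, echo, kilo, kilo, india, kilo, hotel, charlie]
i=0: L=delta=BASE, R=charlie -> take RIGHT -> charlie
i=1: BASE=golf L=bravo R=echo all differ -> CONFLICT
i=2: L=kilo R=kilo -> agree -> kilo
i=3: L=golf=BASE, R=kilo -> take RIGHT -> kilo
i=4: L=juliet, R=india=BASE -> take LEFT -> juliet
i=5: L=golf=BASE, R=kilo -> take RIGHT -> kilo
i=6: L=kilo, R=hotel=BASE -> take LEFT -> kilo
i=7: L=charlie R=charlie -> agree -> charlie

Answer: charlie
<<<<<<< LEFT
bravo
=======
echo
>>>>>>> RIGHT
kilo
kilo
juliet
kilo
kilo
charlie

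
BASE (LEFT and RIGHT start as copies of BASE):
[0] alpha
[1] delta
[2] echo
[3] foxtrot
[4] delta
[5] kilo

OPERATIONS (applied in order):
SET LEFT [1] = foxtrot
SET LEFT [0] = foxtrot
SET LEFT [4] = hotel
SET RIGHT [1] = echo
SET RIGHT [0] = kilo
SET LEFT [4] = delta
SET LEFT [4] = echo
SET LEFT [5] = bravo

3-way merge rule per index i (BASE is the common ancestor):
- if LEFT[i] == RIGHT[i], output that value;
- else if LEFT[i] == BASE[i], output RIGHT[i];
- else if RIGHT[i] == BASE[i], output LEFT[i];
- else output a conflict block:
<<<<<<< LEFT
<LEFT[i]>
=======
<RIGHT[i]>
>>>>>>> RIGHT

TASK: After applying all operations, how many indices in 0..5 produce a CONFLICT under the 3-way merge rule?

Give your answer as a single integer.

Answer: 2

Derivation:
Final LEFT:  [foxtrot, foxtrot, echo, foxtrot, echo, bravo]
Final RIGHT: [kilo, echo, echo, foxtrot, delta, kilo]
i=0: BASE=alpha L=foxtrot R=kilo all differ -> CONFLICT
i=1: BASE=delta L=foxtrot R=echo all differ -> CONFLICT
i=2: L=echo R=echo -> agree -> echo
i=3: L=foxtrot R=foxtrot -> agree -> foxtrot
i=4: L=echo, R=delta=BASE -> take LEFT -> echo
i=5: L=bravo, R=kilo=BASE -> take LEFT -> bravo
Conflict count: 2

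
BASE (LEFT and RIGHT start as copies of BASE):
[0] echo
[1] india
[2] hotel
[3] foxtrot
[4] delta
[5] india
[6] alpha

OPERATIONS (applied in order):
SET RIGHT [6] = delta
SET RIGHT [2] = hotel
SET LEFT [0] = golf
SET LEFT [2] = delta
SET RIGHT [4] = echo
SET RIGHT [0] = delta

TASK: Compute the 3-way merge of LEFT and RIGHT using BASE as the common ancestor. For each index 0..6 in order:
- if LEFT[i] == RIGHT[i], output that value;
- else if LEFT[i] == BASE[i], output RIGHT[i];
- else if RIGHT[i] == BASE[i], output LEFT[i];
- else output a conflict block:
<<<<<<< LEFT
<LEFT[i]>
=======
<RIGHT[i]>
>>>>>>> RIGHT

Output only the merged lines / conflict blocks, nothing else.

Answer: <<<<<<< LEFT
golf
=======
delta
>>>>>>> RIGHT
india
delta
foxtrot
echo
india
delta

Derivation:
Final LEFT:  [golf, india, delta, foxtrot, delta, india, alpha]
Final RIGHT: [delta, india, hotel, foxtrot, echo, india, delta]
i=0: BASE=echo L=golf R=delta all differ -> CONFLICT
i=1: L=india R=india -> agree -> india
i=2: L=delta, R=hotel=BASE -> take LEFT -> delta
i=3: L=foxtrot R=foxtrot -> agree -> foxtrot
i=4: L=delta=BASE, R=echo -> take RIGHT -> echo
i=5: L=india R=india -> agree -> india
i=6: L=alpha=BASE, R=delta -> take RIGHT -> delta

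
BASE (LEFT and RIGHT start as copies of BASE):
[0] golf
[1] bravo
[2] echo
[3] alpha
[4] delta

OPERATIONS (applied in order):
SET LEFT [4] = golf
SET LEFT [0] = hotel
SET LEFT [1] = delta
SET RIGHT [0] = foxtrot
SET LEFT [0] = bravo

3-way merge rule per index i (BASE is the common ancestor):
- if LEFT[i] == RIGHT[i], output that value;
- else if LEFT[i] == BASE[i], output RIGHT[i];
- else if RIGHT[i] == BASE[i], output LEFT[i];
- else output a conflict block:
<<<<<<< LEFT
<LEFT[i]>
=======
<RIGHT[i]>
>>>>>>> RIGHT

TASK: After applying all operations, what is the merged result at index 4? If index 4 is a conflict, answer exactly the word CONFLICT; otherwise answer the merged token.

Answer: golf

Derivation:
Final LEFT:  [bravo, delta, echo, alpha, golf]
Final RIGHT: [foxtrot, bravo, echo, alpha, delta]
i=0: BASE=golf L=bravo R=foxtrot all differ -> CONFLICT
i=1: L=delta, R=bravo=BASE -> take LEFT -> delta
i=2: L=echo R=echo -> agree -> echo
i=3: L=alpha R=alpha -> agree -> alpha
i=4: L=golf, R=delta=BASE -> take LEFT -> golf
Index 4 -> golf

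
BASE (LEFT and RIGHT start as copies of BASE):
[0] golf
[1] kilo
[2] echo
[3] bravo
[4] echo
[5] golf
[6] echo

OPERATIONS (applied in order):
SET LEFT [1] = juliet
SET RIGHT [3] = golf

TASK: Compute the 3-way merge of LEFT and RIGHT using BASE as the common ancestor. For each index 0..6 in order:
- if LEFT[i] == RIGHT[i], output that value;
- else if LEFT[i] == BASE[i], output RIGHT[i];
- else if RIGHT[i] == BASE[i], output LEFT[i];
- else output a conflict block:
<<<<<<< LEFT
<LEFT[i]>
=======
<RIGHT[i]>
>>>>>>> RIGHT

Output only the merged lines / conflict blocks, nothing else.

Final LEFT:  [golf, juliet, echo, bravo, echo, golf, echo]
Final RIGHT: [golf, kilo, echo, golf, echo, golf, echo]
i=0: L=golf R=golf -> agree -> golf
i=1: L=juliet, R=kilo=BASE -> take LEFT -> juliet
i=2: L=echo R=echo -> agree -> echo
i=3: L=bravo=BASE, R=golf -> take RIGHT -> golf
i=4: L=echo R=echo -> agree -> echo
i=5: L=golf R=golf -> agree -> golf
i=6: L=echo R=echo -> agree -> echo

Answer: golf
juliet
echo
golf
echo
golf
echo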